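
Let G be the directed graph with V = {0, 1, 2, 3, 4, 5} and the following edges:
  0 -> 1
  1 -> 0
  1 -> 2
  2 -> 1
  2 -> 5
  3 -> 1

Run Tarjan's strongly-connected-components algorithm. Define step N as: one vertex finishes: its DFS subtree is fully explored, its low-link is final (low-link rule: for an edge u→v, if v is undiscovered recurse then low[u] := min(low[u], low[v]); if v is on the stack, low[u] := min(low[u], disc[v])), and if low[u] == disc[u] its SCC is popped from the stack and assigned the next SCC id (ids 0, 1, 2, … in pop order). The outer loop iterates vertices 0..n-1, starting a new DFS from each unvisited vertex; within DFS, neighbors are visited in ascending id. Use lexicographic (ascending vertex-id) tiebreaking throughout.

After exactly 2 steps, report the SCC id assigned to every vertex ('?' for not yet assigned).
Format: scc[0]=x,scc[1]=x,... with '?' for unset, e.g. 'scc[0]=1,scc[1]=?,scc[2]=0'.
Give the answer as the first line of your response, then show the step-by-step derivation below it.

scc[0]=?,scc[1]=?,scc[2]=?,scc[3]=?,scc[4]=?,scc[5]=0

step 1: low=(low[0]=0,low[1]=0,low[2]=1,low[3]=?,low[4]=?,low[5]=3); scc=(scc[0]=?,scc[1]=?,scc[2]=?,scc[3]=?,scc[4]=?,scc[5]=0)
step 2: low=(low[0]=0,low[1]=0,low[2]=1,low[3]=?,low[4]=?,low[5]=3); scc=(scc[0]=?,scc[1]=?,scc[2]=?,scc[3]=?,scc[4]=?,scc[5]=0)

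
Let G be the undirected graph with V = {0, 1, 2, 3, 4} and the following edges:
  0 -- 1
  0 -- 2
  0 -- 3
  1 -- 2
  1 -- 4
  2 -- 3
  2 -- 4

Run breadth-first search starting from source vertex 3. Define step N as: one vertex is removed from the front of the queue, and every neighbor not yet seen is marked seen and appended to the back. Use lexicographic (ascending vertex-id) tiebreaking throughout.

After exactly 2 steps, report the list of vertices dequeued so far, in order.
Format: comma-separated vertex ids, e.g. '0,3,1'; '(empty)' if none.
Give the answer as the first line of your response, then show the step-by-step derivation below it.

3,0

step 1: dequeue 3; queue=[0,2]; order=3
step 2: dequeue 0; queue=[2,1]; order=3,0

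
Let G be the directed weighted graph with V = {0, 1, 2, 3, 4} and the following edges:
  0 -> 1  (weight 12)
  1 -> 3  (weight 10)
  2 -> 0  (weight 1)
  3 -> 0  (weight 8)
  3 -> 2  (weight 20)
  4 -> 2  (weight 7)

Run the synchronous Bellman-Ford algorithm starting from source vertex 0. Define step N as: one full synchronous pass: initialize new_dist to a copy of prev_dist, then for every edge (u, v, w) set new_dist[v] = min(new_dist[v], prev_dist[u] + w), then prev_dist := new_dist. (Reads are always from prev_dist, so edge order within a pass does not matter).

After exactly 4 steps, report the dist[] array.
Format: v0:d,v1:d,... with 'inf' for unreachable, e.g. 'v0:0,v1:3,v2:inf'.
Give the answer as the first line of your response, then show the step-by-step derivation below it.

v0:0,v1:12,v2:42,v3:22,v4:inf

step 1: dist = v0:0,v1:12,v2:inf,v3:inf,v4:inf
step 2: dist = v0:0,v1:12,v2:inf,v3:22,v4:inf
step 3: dist = v0:0,v1:12,v2:42,v3:22,v4:inf
step 4: dist = v0:0,v1:12,v2:42,v3:22,v4:inf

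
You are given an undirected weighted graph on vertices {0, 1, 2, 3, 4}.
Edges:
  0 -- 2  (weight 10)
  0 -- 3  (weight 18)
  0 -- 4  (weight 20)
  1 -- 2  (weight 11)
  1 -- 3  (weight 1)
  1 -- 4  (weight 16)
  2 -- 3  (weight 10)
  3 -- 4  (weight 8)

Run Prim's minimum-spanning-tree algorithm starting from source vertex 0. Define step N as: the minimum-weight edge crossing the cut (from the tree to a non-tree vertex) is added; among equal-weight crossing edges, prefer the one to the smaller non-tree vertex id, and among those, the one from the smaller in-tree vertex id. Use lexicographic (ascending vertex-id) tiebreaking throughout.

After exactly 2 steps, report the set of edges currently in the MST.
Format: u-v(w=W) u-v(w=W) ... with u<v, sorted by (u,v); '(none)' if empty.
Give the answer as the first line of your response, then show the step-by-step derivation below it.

0-2(w=10) 2-3(w=10)

step 1: add edge 0-2 (w=10); MST = {0-2(w=10)}
step 2: add edge 2-3 (w=10); MST = {0-2(w=10) 2-3(w=10)}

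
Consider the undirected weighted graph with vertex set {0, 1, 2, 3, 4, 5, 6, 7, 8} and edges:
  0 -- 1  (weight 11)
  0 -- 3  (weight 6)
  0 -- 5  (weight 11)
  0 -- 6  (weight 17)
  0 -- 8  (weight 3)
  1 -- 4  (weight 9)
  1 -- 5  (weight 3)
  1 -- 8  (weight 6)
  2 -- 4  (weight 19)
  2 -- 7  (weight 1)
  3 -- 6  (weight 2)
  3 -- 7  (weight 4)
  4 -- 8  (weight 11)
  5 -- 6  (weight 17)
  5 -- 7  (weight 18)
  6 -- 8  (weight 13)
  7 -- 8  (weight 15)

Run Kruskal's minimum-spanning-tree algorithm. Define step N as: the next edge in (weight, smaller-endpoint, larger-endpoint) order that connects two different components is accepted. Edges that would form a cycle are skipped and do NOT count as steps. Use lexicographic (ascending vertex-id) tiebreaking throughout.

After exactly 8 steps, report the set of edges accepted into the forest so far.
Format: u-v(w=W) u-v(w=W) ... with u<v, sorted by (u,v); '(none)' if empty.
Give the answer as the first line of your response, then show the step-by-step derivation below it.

0-3(w=6) 0-8(w=3) 1-4(w=9) 1-5(w=3) 1-8(w=6) 2-7(w=1) 3-6(w=2) 3-7(w=4)

step 1: add edge 2-7 (w=1); MST = {2-7(w=1)}
step 2: add edge 3-6 (w=2); MST = {2-7(w=1) 3-6(w=2)}
step 3: add edge 0-8 (w=3); MST = {0-8(w=3) 2-7(w=1) 3-6(w=2)}
step 4: add edge 1-5 (w=3); MST = {0-8(w=3) 1-5(w=3) 2-7(w=1) 3-6(w=2)}
step 5: add edge 3-7 (w=4); MST = {0-8(w=3) 1-5(w=3) 2-7(w=1) 3-6(w=2) 3-7(w=4)}
step 6: add edge 0-3 (w=6); MST = {0-3(w=6) 0-8(w=3) 1-5(w=3) 2-7(w=1) 3-6(w=2) 3-7(w=4)}
step 7: add edge 1-8 (w=6); MST = {0-3(w=6) 0-8(w=3) 1-5(w=3) 1-8(w=6) 2-7(w=1) 3-6(w=2) 3-7(w=4)}
step 8: add edge 1-4 (w=9); MST = {0-3(w=6) 0-8(w=3) 1-4(w=9) 1-5(w=3) 1-8(w=6) 2-7(w=1) 3-6(w=2) 3-7(w=4)}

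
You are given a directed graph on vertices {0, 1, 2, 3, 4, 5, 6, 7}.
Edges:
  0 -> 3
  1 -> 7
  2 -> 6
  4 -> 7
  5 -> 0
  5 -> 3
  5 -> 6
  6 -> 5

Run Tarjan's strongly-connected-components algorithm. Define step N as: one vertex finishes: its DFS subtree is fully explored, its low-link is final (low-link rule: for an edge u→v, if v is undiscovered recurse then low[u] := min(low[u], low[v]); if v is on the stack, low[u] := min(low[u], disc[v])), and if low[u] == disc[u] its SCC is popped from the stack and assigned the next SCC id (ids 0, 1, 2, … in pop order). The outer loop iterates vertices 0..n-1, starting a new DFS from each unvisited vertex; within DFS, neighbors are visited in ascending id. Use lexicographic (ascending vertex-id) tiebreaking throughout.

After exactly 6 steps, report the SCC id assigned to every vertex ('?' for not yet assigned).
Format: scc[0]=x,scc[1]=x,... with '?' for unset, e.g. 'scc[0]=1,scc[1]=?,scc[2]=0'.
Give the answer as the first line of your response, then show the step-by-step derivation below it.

scc[0]=1,scc[1]=3,scc[2]=?,scc[3]=0,scc[4]=?,scc[5]=4,scc[6]=4,scc[7]=2

step 1: low=(low[0]=0,low[1]=?,low[2]=?,low[3]=1,low[4]=?,low[5]=?,low[6]=?,low[7]=?); scc=(scc[0]=?,scc[1]=?,scc[2]=?,scc[3]=0,scc[4]=?,scc[5]=?,scc[6]=?,scc[7]=?)
step 2: low=(low[0]=0,low[1]=?,low[2]=?,low[3]=1,low[4]=?,low[5]=?,low[6]=?,low[7]=?); scc=(scc[0]=1,scc[1]=?,scc[2]=?,scc[3]=0,scc[4]=?,scc[5]=?,scc[6]=?,scc[7]=?)
step 3: low=(low[0]=0,low[1]=2,low[2]=?,low[3]=1,low[4]=?,low[5]=?,low[6]=?,low[7]=3); scc=(scc[0]=1,scc[1]=?,scc[2]=?,scc[3]=0,scc[4]=?,scc[5]=?,scc[6]=?,scc[7]=2)
step 4: low=(low[0]=0,low[1]=2,low[2]=?,low[3]=1,low[4]=?,low[5]=?,low[6]=?,low[7]=3); scc=(scc[0]=1,scc[1]=3,scc[2]=?,scc[3]=0,scc[4]=?,scc[5]=?,scc[6]=?,scc[7]=2)
step 5: low=(low[0]=0,low[1]=2,low[2]=4,low[3]=1,low[4]=?,low[5]=5,low[6]=5,low[7]=3); scc=(scc[0]=1,scc[1]=3,scc[2]=?,scc[3]=0,scc[4]=?,scc[5]=?,scc[6]=?,scc[7]=2)
step 6: low=(low[0]=0,low[1]=2,low[2]=4,low[3]=1,low[4]=?,low[5]=5,low[6]=5,low[7]=3); scc=(scc[0]=1,scc[1]=3,scc[2]=?,scc[3]=0,scc[4]=?,scc[5]=4,scc[6]=4,scc[7]=2)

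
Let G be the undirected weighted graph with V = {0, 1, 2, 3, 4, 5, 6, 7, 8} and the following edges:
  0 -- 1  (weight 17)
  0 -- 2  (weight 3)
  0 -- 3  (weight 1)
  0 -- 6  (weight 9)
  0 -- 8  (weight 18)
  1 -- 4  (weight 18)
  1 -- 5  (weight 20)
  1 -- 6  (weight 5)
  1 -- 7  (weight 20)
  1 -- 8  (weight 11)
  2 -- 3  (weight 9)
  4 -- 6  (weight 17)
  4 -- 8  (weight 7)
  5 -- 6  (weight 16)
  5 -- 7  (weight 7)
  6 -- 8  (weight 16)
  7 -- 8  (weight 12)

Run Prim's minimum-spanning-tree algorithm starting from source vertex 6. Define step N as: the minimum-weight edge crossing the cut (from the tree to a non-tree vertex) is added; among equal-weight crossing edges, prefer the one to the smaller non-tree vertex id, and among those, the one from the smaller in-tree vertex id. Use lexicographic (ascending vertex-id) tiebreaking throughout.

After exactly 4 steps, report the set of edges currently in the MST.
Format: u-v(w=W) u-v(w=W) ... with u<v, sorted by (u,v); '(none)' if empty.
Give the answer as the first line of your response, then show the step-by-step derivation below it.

0-2(w=3) 0-3(w=1) 0-6(w=9) 1-6(w=5)

step 1: add edge 1-6 (w=5); MST = {1-6(w=5)}
step 2: add edge 0-6 (w=9); MST = {0-6(w=9) 1-6(w=5)}
step 3: add edge 0-3 (w=1); MST = {0-3(w=1) 0-6(w=9) 1-6(w=5)}
step 4: add edge 0-2 (w=3); MST = {0-2(w=3) 0-3(w=1) 0-6(w=9) 1-6(w=5)}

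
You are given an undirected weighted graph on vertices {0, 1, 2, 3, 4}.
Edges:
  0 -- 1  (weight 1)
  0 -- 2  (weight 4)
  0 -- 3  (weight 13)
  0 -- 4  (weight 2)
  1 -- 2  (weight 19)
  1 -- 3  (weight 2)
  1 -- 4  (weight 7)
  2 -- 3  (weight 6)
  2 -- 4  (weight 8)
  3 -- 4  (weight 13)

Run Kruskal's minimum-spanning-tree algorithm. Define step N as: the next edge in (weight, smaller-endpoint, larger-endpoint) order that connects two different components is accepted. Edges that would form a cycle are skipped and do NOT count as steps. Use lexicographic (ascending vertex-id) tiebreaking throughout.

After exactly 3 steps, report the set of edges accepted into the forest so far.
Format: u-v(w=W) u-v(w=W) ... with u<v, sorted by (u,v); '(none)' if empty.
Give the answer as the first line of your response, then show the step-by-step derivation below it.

0-1(w=1) 0-4(w=2) 1-3(w=2)

step 1: add edge 0-1 (w=1); MST = {0-1(w=1)}
step 2: add edge 0-4 (w=2); MST = {0-1(w=1) 0-4(w=2)}
step 3: add edge 1-3 (w=2); MST = {0-1(w=1) 0-4(w=2) 1-3(w=2)}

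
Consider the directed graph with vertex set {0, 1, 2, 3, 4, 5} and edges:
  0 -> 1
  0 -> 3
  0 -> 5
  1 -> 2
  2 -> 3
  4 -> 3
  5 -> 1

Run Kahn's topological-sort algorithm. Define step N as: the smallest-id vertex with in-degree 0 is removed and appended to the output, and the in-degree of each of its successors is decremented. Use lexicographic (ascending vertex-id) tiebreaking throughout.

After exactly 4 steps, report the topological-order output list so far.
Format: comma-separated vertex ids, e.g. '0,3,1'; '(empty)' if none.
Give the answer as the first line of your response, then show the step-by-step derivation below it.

0,4,5,1

step 1: output 0; order=[0]; indeg=(0,1,1,2,0,0)
step 2: output 4; order=[0,4]; indeg=(0,1,1,1,0,0)
step 3: output 5; order=[0,4,5]; indeg=(0,0,1,1,0,0)
step 4: output 1; order=[0,4,5,1]; indeg=(0,0,0,1,0,0)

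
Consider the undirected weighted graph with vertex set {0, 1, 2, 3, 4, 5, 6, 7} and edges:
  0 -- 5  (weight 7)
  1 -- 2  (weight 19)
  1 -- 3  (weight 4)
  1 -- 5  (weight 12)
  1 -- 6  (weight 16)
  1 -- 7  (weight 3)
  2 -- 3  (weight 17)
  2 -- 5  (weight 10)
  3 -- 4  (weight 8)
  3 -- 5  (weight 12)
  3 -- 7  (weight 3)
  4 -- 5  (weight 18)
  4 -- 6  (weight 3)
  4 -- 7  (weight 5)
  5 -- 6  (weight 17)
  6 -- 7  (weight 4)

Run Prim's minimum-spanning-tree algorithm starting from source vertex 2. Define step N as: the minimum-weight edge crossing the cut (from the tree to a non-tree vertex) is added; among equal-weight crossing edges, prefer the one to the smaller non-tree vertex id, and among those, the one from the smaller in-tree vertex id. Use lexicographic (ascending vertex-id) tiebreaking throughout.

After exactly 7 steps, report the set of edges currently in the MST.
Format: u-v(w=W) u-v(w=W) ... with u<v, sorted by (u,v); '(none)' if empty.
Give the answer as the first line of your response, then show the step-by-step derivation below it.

0-5(w=7) 1-5(w=12) 1-7(w=3) 2-5(w=10) 3-7(w=3) 4-6(w=3) 6-7(w=4)

step 1: add edge 2-5 (w=10); MST = {2-5(w=10)}
step 2: add edge 0-5 (w=7); MST = {0-5(w=7) 2-5(w=10)}
step 3: add edge 1-5 (w=12); MST = {0-5(w=7) 1-5(w=12) 2-5(w=10)}
step 4: add edge 1-7 (w=3); MST = {0-5(w=7) 1-5(w=12) 1-7(w=3) 2-5(w=10)}
step 5: add edge 3-7 (w=3); MST = {0-5(w=7) 1-5(w=12) 1-7(w=3) 2-5(w=10) 3-7(w=3)}
step 6: add edge 6-7 (w=4); MST = {0-5(w=7) 1-5(w=12) 1-7(w=3) 2-5(w=10) 3-7(w=3) 6-7(w=4)}
step 7: add edge 4-6 (w=3); MST = {0-5(w=7) 1-5(w=12) 1-7(w=3) 2-5(w=10) 3-7(w=3) 4-6(w=3) 6-7(w=4)}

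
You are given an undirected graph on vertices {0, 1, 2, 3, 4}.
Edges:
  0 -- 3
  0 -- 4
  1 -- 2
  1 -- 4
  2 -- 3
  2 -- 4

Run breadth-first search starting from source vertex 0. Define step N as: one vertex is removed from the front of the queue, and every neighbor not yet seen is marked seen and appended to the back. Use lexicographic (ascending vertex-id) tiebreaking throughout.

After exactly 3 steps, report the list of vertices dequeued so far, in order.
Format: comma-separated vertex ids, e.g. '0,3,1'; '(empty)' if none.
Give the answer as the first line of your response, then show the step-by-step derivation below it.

0,3,4

step 1: dequeue 0; queue=[3,4]; order=0
step 2: dequeue 3; queue=[4,2]; order=0,3
step 3: dequeue 4; queue=[2,1]; order=0,3,4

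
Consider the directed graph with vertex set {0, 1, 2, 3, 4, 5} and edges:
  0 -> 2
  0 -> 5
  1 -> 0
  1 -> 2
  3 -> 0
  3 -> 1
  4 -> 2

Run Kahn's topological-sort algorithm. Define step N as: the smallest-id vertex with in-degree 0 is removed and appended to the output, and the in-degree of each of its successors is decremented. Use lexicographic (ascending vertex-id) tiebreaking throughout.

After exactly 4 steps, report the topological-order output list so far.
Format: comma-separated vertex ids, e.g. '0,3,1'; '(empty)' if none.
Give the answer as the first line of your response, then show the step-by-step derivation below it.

3,1,0,4

step 1: output 3; order=[3]; indeg=(1,0,3,0,0,1)
step 2: output 1; order=[3,1]; indeg=(0,0,2,0,0,1)
step 3: output 0; order=[3,1,0]; indeg=(0,0,1,0,0,0)
step 4: output 4; order=[3,1,0,4]; indeg=(0,0,0,0,0,0)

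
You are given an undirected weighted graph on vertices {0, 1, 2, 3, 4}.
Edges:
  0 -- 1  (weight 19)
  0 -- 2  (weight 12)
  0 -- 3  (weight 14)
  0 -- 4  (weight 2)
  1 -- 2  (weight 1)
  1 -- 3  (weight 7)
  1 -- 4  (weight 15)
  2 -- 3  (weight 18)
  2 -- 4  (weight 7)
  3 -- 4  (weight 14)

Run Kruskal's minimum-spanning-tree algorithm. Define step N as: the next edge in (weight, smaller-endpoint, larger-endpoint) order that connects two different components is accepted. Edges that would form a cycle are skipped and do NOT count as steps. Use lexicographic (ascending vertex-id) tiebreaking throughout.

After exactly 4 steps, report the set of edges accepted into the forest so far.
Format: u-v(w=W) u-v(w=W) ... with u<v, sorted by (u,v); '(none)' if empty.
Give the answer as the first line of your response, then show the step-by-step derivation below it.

0-4(w=2) 1-2(w=1) 1-3(w=7) 2-4(w=7)

step 1: add edge 1-2 (w=1); MST = {1-2(w=1)}
step 2: add edge 0-4 (w=2); MST = {0-4(w=2) 1-2(w=1)}
step 3: add edge 1-3 (w=7); MST = {0-4(w=2) 1-2(w=1) 1-3(w=7)}
step 4: add edge 2-4 (w=7); MST = {0-4(w=2) 1-2(w=1) 1-3(w=7) 2-4(w=7)}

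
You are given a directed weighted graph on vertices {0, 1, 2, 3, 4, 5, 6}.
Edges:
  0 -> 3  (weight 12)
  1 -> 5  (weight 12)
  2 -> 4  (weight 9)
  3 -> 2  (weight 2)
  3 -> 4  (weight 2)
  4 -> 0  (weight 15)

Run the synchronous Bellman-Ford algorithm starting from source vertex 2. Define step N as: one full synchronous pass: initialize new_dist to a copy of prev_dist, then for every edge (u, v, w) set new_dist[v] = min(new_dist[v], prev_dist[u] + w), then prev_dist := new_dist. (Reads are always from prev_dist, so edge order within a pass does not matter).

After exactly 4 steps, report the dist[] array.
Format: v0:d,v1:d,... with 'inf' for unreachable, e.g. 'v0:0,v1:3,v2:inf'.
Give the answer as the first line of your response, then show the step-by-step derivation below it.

v0:24,v1:inf,v2:0,v3:36,v4:9,v5:inf,v6:inf

step 1: dist = v0:inf,v1:inf,v2:0,v3:inf,v4:9,v5:inf,v6:inf
step 2: dist = v0:24,v1:inf,v2:0,v3:inf,v4:9,v5:inf,v6:inf
step 3: dist = v0:24,v1:inf,v2:0,v3:36,v4:9,v5:inf,v6:inf
step 4: dist = v0:24,v1:inf,v2:0,v3:36,v4:9,v5:inf,v6:inf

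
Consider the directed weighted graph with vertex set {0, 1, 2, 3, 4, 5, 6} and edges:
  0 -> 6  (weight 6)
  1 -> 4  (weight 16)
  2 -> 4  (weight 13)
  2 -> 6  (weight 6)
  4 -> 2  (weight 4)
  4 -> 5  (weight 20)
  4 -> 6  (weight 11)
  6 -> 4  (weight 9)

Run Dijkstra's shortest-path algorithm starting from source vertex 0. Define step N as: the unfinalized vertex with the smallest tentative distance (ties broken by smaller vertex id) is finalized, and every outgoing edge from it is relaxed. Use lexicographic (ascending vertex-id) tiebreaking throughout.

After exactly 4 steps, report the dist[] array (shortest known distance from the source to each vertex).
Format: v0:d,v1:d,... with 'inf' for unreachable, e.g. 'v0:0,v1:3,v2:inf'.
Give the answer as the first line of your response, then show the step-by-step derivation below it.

v0:0,v1:inf,v2:19,v3:inf,v4:15,v5:35,v6:6

step 1: dist = v0:0,v1:inf,v2:inf,v3:inf,v4:inf,v5:inf,v6:6
step 2: dist = v0:0,v1:inf,v2:inf,v3:inf,v4:15,v5:inf,v6:6
step 3: dist = v0:0,v1:inf,v2:19,v3:inf,v4:15,v5:35,v6:6
step 4: dist = v0:0,v1:inf,v2:19,v3:inf,v4:15,v5:35,v6:6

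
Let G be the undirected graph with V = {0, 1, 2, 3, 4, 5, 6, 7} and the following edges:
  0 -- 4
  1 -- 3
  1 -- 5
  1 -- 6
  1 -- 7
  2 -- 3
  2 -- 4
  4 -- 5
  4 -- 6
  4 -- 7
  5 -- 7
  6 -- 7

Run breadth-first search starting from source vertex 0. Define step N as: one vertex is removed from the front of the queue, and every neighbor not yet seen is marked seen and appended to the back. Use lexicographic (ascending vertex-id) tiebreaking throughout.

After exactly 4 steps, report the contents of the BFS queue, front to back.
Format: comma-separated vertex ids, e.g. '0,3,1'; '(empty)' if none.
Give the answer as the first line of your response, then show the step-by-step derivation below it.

6,7,3,1

step 1: dequeue 0; queue=[4]; order=0
step 2: dequeue 4; queue=[2,5,6,7]; order=0,4
step 3: dequeue 2; queue=[5,6,7,3]; order=0,4,2
step 4: dequeue 5; queue=[6,7,3,1]; order=0,4,2,5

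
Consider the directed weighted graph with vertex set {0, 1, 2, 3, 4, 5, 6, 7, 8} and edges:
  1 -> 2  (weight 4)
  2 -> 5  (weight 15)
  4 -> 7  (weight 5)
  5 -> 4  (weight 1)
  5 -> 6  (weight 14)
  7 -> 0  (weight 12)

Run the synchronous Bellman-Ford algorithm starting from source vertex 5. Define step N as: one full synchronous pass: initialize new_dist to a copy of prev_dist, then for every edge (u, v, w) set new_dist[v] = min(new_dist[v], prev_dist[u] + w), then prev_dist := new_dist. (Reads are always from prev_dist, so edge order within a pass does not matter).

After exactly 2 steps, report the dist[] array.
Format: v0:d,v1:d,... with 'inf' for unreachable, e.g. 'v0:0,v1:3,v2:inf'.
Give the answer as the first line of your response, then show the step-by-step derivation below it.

v0:inf,v1:inf,v2:inf,v3:inf,v4:1,v5:0,v6:14,v7:6,v8:inf

step 1: dist = v0:inf,v1:inf,v2:inf,v3:inf,v4:1,v5:0,v6:14,v7:inf,v8:inf
step 2: dist = v0:inf,v1:inf,v2:inf,v3:inf,v4:1,v5:0,v6:14,v7:6,v8:inf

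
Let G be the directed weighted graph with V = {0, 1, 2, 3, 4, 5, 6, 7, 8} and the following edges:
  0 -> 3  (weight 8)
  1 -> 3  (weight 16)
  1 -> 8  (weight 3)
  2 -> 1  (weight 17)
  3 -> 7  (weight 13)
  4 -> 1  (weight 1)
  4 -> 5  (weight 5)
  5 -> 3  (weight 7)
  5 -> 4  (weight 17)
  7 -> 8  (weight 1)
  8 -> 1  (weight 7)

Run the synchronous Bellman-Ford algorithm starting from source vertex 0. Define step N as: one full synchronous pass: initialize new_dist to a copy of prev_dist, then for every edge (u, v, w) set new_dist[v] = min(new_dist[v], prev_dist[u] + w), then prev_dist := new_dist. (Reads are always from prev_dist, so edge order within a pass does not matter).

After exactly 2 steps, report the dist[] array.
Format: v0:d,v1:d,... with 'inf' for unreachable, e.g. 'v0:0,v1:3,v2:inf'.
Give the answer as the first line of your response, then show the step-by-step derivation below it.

v0:0,v1:inf,v2:inf,v3:8,v4:inf,v5:inf,v6:inf,v7:21,v8:inf

step 1: dist = v0:0,v1:inf,v2:inf,v3:8,v4:inf,v5:inf,v6:inf,v7:inf,v8:inf
step 2: dist = v0:0,v1:inf,v2:inf,v3:8,v4:inf,v5:inf,v6:inf,v7:21,v8:inf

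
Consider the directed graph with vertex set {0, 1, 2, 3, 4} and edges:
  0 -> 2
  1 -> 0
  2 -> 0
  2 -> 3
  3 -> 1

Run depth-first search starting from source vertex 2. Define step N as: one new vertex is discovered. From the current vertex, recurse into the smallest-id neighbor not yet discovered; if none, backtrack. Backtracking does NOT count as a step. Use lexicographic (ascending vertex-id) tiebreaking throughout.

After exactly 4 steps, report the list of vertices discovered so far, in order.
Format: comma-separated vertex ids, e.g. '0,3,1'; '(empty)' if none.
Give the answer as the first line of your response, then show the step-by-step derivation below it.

2,0,3,1

step 1: discover 2; path=2; order=2
step 2: discover 0; path=2>0; order=2,0
step 3: discover 3; path=2>3; order=2,0,3
step 4: discover 1; path=2>3>1; order=2,0,3,1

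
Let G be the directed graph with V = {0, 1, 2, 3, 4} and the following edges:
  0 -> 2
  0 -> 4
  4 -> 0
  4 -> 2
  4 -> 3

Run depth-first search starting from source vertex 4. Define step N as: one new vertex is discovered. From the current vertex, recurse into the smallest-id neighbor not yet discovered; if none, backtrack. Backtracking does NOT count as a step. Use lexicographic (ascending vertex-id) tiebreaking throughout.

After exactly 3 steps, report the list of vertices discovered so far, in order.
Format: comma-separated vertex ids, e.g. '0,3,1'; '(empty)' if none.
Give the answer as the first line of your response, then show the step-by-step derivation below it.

4,0,2

step 1: discover 4; path=4; order=4
step 2: discover 0; path=4>0; order=4,0
step 3: discover 2; path=4>0>2; order=4,0,2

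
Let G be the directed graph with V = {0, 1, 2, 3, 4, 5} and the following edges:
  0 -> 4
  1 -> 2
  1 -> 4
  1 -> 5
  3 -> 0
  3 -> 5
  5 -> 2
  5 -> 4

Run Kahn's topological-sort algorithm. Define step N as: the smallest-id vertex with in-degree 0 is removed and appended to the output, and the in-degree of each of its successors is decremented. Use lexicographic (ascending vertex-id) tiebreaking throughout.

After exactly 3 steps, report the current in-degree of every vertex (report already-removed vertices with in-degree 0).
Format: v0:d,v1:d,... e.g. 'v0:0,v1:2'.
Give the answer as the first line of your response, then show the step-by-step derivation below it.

v0:0,v1:0,v2:1,v3:0,v4:1,v5:0

step 1: output 1; order=[1]; indeg=(1,0,1,0,2,1)
step 2: output 3; order=[1,3]; indeg=(0,0,1,0,2,0)
step 3: output 0; order=[1,3,0]; indeg=(0,0,1,0,1,0)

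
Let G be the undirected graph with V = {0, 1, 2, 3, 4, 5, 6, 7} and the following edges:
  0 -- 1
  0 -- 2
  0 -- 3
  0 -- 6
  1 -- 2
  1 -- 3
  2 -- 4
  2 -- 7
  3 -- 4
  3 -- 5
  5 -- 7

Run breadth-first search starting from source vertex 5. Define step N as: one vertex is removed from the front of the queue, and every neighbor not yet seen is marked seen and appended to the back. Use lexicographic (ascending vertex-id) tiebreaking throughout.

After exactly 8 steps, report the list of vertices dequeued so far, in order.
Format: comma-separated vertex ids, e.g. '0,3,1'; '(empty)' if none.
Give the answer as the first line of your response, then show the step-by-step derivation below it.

5,3,7,0,1,4,2,6

step 1: dequeue 5; queue=[3,7]; order=5
step 2: dequeue 3; queue=[7,0,1,4]; order=5,3
step 3: dequeue 7; queue=[0,1,4,2]; order=5,3,7
step 4: dequeue 0; queue=[1,4,2,6]; order=5,3,7,0
step 5: dequeue 1; queue=[4,2,6]; order=5,3,7,0,1
step 6: dequeue 4; queue=[2,6]; order=5,3,7,0,1,4
step 7: dequeue 2; queue=[6]; order=5,3,7,0,1,4,2
step 8: dequeue 6; queue=[(empty)]; order=5,3,7,0,1,4,2,6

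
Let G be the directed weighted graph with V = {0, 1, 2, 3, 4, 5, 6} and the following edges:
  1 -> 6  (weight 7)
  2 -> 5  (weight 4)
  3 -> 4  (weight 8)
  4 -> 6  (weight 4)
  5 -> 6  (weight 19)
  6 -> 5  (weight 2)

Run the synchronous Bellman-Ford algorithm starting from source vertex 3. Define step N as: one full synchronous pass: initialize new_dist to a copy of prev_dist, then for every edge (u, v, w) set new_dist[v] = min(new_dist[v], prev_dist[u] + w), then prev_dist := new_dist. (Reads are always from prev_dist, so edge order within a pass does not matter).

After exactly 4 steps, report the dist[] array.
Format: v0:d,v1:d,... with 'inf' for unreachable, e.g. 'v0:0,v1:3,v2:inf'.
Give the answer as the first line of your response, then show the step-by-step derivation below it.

v0:inf,v1:inf,v2:inf,v3:0,v4:8,v5:14,v6:12

step 1: dist = v0:inf,v1:inf,v2:inf,v3:0,v4:8,v5:inf,v6:inf
step 2: dist = v0:inf,v1:inf,v2:inf,v3:0,v4:8,v5:inf,v6:12
step 3: dist = v0:inf,v1:inf,v2:inf,v3:0,v4:8,v5:14,v6:12
step 4: dist = v0:inf,v1:inf,v2:inf,v3:0,v4:8,v5:14,v6:12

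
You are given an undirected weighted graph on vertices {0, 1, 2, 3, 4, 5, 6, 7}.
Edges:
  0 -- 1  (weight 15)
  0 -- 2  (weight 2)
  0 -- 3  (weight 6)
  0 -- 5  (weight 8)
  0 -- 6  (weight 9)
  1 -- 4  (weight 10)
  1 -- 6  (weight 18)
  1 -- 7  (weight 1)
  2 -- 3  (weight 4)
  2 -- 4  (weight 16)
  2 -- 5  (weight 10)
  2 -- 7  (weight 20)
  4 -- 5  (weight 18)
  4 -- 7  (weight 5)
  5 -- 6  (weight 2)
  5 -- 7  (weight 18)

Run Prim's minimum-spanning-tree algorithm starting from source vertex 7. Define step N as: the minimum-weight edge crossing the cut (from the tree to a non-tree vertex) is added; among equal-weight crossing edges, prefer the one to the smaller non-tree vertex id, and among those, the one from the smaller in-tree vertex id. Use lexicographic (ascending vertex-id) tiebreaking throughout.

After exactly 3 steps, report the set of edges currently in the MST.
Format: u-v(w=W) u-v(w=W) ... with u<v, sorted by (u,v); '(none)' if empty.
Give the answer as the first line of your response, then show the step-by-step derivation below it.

0-1(w=15) 1-7(w=1) 4-7(w=5)

step 1: add edge 1-7 (w=1); MST = {1-7(w=1)}
step 2: add edge 4-7 (w=5); MST = {1-7(w=1) 4-7(w=5)}
step 3: add edge 0-1 (w=15); MST = {0-1(w=15) 1-7(w=1) 4-7(w=5)}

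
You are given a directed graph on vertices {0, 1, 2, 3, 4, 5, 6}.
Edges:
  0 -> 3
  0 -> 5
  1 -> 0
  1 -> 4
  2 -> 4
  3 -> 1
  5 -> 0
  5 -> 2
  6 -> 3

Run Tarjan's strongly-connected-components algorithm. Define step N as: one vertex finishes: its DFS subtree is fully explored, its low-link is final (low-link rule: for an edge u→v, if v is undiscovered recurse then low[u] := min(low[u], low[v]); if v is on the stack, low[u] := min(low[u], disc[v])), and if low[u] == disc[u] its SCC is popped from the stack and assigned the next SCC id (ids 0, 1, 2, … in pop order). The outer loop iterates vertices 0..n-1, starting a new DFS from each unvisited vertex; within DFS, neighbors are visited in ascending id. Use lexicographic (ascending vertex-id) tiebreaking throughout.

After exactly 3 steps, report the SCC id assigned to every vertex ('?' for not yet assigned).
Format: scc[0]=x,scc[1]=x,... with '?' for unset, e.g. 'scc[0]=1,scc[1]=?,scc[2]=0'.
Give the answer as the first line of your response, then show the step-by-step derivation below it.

scc[0]=?,scc[1]=?,scc[2]=?,scc[3]=?,scc[4]=0,scc[5]=?,scc[6]=?

step 1: low=(low[0]=0,low[1]=0,low[2]=?,low[3]=1,low[4]=3,low[5]=?,low[6]=?); scc=(scc[0]=?,scc[1]=?,scc[2]=?,scc[3]=?,scc[4]=0,scc[5]=?,scc[6]=?)
step 2: low=(low[0]=0,low[1]=0,low[2]=?,low[3]=1,low[4]=3,low[5]=?,low[6]=?); scc=(scc[0]=?,scc[1]=?,scc[2]=?,scc[3]=?,scc[4]=0,scc[5]=?,scc[6]=?)
step 3: low=(low[0]=0,low[1]=0,low[2]=?,low[3]=0,low[4]=3,low[5]=?,low[6]=?); scc=(scc[0]=?,scc[1]=?,scc[2]=?,scc[3]=?,scc[4]=0,scc[5]=?,scc[6]=?)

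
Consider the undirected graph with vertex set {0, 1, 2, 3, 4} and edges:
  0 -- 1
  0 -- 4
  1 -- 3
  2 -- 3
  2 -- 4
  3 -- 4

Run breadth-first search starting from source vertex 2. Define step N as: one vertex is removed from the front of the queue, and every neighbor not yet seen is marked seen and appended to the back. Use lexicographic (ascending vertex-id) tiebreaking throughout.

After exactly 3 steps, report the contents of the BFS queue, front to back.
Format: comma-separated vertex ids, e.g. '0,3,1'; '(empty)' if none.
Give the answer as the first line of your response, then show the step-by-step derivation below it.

1,0

step 1: dequeue 2; queue=[3,4]; order=2
step 2: dequeue 3; queue=[4,1]; order=2,3
step 3: dequeue 4; queue=[1,0]; order=2,3,4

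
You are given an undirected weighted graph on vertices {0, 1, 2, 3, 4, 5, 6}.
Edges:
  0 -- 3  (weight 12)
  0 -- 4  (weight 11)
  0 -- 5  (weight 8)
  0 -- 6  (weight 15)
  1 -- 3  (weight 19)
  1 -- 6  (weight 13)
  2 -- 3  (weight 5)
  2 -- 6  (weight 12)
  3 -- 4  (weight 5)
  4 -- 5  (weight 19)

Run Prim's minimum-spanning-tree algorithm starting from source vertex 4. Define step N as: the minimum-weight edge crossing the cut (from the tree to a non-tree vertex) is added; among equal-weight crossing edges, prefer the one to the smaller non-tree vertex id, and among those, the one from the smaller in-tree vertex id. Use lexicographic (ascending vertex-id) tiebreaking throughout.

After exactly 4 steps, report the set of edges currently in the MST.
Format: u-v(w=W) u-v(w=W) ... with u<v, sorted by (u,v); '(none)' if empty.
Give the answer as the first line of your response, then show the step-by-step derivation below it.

0-4(w=11) 0-5(w=8) 2-3(w=5) 3-4(w=5)

step 1: add edge 3-4 (w=5); MST = {3-4(w=5)}
step 2: add edge 2-3 (w=5); MST = {2-3(w=5) 3-4(w=5)}
step 3: add edge 0-4 (w=11); MST = {0-4(w=11) 2-3(w=5) 3-4(w=5)}
step 4: add edge 0-5 (w=8); MST = {0-4(w=11) 0-5(w=8) 2-3(w=5) 3-4(w=5)}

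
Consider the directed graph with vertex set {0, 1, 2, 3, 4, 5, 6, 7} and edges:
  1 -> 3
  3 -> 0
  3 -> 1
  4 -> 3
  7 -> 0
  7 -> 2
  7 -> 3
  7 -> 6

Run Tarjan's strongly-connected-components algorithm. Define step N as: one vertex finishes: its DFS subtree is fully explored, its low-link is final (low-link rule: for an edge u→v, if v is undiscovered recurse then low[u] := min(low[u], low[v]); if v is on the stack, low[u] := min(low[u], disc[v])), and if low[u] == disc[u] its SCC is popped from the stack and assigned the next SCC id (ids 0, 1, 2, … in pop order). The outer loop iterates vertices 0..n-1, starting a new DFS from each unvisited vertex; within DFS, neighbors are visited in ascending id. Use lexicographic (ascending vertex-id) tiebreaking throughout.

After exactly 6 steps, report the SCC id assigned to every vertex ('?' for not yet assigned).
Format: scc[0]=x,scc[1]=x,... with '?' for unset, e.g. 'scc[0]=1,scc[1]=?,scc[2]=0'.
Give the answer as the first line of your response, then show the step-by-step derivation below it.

scc[0]=0,scc[1]=1,scc[2]=2,scc[3]=1,scc[4]=3,scc[5]=4,scc[6]=?,scc[7]=?

step 1: low=(low[0]=0,low[1]=?,low[2]=?,low[3]=?,low[4]=?,low[5]=?,low[6]=?,low[7]=?); scc=(scc[0]=0,scc[1]=?,scc[2]=?,scc[3]=?,scc[4]=?,scc[5]=?,scc[6]=?,scc[7]=?)
step 2: low=(low[0]=0,low[1]=1,low[2]=?,low[3]=1,low[4]=?,low[5]=?,low[6]=?,low[7]=?); scc=(scc[0]=0,scc[1]=?,scc[2]=?,scc[3]=?,scc[4]=?,scc[5]=?,scc[6]=?,scc[7]=?)
step 3: low=(low[0]=0,low[1]=1,low[2]=?,low[3]=1,low[4]=?,low[5]=?,low[6]=?,low[7]=?); scc=(scc[0]=0,scc[1]=1,scc[2]=?,scc[3]=1,scc[4]=?,scc[5]=?,scc[6]=?,scc[7]=?)
step 4: low=(low[0]=0,low[1]=1,low[2]=3,low[3]=1,low[4]=?,low[5]=?,low[6]=?,low[7]=?); scc=(scc[0]=0,scc[1]=1,scc[2]=2,scc[3]=1,scc[4]=?,scc[5]=?,scc[6]=?,scc[7]=?)
step 5: low=(low[0]=0,low[1]=1,low[2]=3,low[3]=1,low[4]=4,low[5]=?,low[6]=?,low[7]=?); scc=(scc[0]=0,scc[1]=1,scc[2]=2,scc[3]=1,scc[4]=3,scc[5]=?,scc[6]=?,scc[7]=?)
step 6: low=(low[0]=0,low[1]=1,low[2]=3,low[3]=1,low[4]=4,low[5]=5,low[6]=?,low[7]=?); scc=(scc[0]=0,scc[1]=1,scc[2]=2,scc[3]=1,scc[4]=3,scc[5]=4,scc[6]=?,scc[7]=?)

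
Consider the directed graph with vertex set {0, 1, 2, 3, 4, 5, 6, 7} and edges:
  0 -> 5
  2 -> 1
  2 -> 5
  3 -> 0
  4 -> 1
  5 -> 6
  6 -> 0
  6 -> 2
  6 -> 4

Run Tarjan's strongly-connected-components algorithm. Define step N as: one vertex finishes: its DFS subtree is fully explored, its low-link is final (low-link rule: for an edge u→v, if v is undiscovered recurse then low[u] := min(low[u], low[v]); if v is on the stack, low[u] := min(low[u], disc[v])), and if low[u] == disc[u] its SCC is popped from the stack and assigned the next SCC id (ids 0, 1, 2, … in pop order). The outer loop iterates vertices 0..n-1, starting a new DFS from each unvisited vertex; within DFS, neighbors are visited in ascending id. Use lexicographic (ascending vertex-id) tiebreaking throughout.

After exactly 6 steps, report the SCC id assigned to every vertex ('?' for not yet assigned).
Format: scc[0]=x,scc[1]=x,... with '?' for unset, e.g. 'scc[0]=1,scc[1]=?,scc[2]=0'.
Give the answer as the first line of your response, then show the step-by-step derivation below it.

scc[0]=2,scc[1]=0,scc[2]=2,scc[3]=?,scc[4]=1,scc[5]=2,scc[6]=2,scc[7]=?

step 1: low=(low[0]=0,low[1]=4,low[2]=3,low[3]=?,low[4]=?,low[5]=1,low[6]=0,low[7]=?); scc=(scc[0]=?,scc[1]=0,scc[2]=?,scc[3]=?,scc[4]=?,scc[5]=?,scc[6]=?,scc[7]=?)
step 2: low=(low[0]=0,low[1]=4,low[2]=1,low[3]=?,low[4]=?,low[5]=1,low[6]=0,low[7]=?); scc=(scc[0]=?,scc[1]=0,scc[2]=?,scc[3]=?,scc[4]=?,scc[5]=?,scc[6]=?,scc[7]=?)
step 3: low=(low[0]=0,low[1]=4,low[2]=1,low[3]=?,low[4]=5,low[5]=1,low[6]=0,low[7]=?); scc=(scc[0]=?,scc[1]=0,scc[2]=?,scc[3]=?,scc[4]=1,scc[5]=?,scc[6]=?,scc[7]=?)
step 4: low=(low[0]=0,low[1]=4,low[2]=1,low[3]=?,low[4]=5,low[5]=1,low[6]=0,low[7]=?); scc=(scc[0]=?,scc[1]=0,scc[2]=?,scc[3]=?,scc[4]=1,scc[5]=?,scc[6]=?,scc[7]=?)
step 5: low=(low[0]=0,low[1]=4,low[2]=1,low[3]=?,low[4]=5,low[5]=0,low[6]=0,low[7]=?); scc=(scc[0]=?,scc[1]=0,scc[2]=?,scc[3]=?,scc[4]=1,scc[5]=?,scc[6]=?,scc[7]=?)
step 6: low=(low[0]=0,low[1]=4,low[2]=1,low[3]=?,low[4]=5,low[5]=0,low[6]=0,low[7]=?); scc=(scc[0]=2,scc[1]=0,scc[2]=2,scc[3]=?,scc[4]=1,scc[5]=2,scc[6]=2,scc[7]=?)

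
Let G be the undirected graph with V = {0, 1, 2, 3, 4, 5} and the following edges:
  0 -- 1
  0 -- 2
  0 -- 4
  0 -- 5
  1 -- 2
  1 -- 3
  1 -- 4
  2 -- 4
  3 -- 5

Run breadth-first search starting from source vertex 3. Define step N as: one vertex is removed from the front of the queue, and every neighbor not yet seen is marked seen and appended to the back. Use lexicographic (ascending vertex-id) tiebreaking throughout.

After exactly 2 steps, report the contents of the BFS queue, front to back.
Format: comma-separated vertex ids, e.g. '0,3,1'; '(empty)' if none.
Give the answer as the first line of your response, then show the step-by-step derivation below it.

5,0,2,4

step 1: dequeue 3; queue=[1,5]; order=3
step 2: dequeue 1; queue=[5,0,2,4]; order=3,1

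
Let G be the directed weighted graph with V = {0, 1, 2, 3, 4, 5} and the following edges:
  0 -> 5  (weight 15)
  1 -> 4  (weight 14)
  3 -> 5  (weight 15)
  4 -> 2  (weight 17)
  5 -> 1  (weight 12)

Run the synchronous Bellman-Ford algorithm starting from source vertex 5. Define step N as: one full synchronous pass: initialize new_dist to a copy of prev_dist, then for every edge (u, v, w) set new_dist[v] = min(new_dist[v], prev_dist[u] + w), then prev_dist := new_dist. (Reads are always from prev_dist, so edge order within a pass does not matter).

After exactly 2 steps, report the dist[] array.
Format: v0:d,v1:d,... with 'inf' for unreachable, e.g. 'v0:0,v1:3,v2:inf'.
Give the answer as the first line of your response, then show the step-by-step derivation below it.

v0:inf,v1:12,v2:inf,v3:inf,v4:26,v5:0

step 1: dist = v0:inf,v1:12,v2:inf,v3:inf,v4:inf,v5:0
step 2: dist = v0:inf,v1:12,v2:inf,v3:inf,v4:26,v5:0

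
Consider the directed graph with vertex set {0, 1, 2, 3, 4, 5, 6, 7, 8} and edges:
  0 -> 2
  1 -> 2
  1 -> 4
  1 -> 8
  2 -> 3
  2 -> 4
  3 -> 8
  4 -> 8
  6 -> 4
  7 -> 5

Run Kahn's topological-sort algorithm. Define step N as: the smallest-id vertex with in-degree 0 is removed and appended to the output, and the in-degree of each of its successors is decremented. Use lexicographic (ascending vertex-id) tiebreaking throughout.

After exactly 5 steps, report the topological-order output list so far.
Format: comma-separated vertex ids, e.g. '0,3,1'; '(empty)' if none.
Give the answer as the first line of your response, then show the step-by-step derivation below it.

0,1,2,3,6

step 1: output 0; order=[0]; indeg=(0,0,1,1,3,1,0,0,3)
step 2: output 1; order=[0,1]; indeg=(0,0,0,1,2,1,0,0,2)
step 3: output 2; order=[0,1,2]; indeg=(0,0,0,0,1,1,0,0,2)
step 4: output 3; order=[0,1,2,3]; indeg=(0,0,0,0,1,1,0,0,1)
step 5: output 6; order=[0,1,2,3,6]; indeg=(0,0,0,0,0,1,0,0,1)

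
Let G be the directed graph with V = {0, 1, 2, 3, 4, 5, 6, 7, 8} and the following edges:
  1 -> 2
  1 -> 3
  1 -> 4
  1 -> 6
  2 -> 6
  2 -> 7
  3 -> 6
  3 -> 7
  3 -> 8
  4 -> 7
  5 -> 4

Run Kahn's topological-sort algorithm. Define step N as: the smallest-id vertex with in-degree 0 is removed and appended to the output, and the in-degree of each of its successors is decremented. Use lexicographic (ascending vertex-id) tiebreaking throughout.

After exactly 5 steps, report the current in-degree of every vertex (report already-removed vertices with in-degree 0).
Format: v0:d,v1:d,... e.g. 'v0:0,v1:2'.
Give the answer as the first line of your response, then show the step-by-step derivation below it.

v0:0,v1:0,v2:0,v3:0,v4:0,v5:0,v6:0,v7:1,v8:0

step 1: output 0; order=[0]; indeg=(0,0,1,1,2,0,3,3,1)
step 2: output 1; order=[0,1]; indeg=(0,0,0,0,1,0,2,3,1)
step 3: output 2; order=[0,1,2]; indeg=(0,0,0,0,1,0,1,2,1)
step 4: output 3; order=[0,1,2,3]; indeg=(0,0,0,0,1,0,0,1,0)
step 5: output 5; order=[0,1,2,3,5]; indeg=(0,0,0,0,0,0,0,1,0)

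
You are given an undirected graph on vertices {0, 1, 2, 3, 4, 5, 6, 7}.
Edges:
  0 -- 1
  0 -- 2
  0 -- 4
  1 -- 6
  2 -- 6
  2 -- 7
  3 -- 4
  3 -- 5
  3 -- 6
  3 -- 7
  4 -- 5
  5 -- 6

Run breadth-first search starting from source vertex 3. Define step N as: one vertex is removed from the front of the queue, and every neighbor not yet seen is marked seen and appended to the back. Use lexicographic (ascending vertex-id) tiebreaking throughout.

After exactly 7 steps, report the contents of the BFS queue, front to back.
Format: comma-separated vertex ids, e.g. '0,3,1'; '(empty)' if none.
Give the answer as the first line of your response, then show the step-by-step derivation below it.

2

step 1: dequeue 3; queue=[4,5,6,7]; order=3
step 2: dequeue 4; queue=[5,6,7,0]; order=3,4
step 3: dequeue 5; queue=[6,7,0]; order=3,4,5
step 4: dequeue 6; queue=[7,0,1,2]; order=3,4,5,6
step 5: dequeue 7; queue=[0,1,2]; order=3,4,5,6,7
step 6: dequeue 0; queue=[1,2]; order=3,4,5,6,7,0
step 7: dequeue 1; queue=[2]; order=3,4,5,6,7,0,1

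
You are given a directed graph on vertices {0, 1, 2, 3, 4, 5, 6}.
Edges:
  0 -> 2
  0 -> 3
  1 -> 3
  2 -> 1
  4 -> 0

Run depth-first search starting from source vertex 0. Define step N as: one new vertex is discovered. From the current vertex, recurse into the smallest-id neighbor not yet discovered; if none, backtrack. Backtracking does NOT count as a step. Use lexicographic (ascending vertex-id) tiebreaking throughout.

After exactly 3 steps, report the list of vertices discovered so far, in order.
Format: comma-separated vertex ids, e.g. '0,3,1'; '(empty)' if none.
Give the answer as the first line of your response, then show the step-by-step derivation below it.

0,2,1

step 1: discover 0; path=0; order=0
step 2: discover 2; path=0>2; order=0,2
step 3: discover 1; path=0>2>1; order=0,2,1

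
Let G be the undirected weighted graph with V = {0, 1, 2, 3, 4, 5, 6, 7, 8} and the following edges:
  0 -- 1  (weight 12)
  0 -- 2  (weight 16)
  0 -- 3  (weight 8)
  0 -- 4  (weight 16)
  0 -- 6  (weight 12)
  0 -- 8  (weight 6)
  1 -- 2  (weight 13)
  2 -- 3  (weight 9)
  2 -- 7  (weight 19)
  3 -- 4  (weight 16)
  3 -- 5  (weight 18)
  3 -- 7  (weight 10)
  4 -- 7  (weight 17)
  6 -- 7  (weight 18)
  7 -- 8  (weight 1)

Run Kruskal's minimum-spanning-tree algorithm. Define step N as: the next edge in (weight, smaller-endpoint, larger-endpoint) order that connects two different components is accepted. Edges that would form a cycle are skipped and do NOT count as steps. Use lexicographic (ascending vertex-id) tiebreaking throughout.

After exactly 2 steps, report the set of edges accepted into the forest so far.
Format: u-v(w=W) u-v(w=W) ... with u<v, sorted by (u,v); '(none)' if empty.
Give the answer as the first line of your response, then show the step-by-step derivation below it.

0-8(w=6) 7-8(w=1)

step 1: add edge 7-8 (w=1); MST = {7-8(w=1)}
step 2: add edge 0-8 (w=6); MST = {0-8(w=6) 7-8(w=1)}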